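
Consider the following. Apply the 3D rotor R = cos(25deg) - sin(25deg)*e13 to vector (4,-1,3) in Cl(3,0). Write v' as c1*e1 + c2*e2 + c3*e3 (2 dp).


Rotor R = cos(25deg) - sin(25deg)*e13
Rotation angle theta = 2 * 25 = 50 degrees in the e13 plane (e1 -> e3).
The component perpendicular to the plane (e2) is invariant: v'_2 = v2 = -1.00
cos(50deg) = 0.6428, sin(50deg) = 0.7660
v'_1 = v1*cos(theta) - v3*sin(theta) = 4*0.6428 - 3*0.7660 = 0.27
v'_3 = v1*sin(theta) + v3*cos(theta) = 4*0.7660 + 3*0.6428 = 4.99
v' = 0.27*e1 - 1.00*e2 + 4.99*e3


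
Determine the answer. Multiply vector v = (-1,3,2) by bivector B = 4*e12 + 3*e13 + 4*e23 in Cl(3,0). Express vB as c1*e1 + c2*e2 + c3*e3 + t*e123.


vB has grade-1 (vector) and grade-3 (trivector) parts: vB = (v _| B) + (v ^ B).
Vector part <vB>_1:
  e1: -v2*b12 - v3*b13 = -(3)*(4) - (2)*(3) = -18
  e2: v1*b12 - v3*b23 = (-1)*(4) - (2)*(4) = -12
  e3: v1*b13 + v2*b23 = (-1)*(3) + (3)*(4) = 9
Trivector part <vB>_3:
  e123: v1*b23 - v2*b13 + v3*b12 = (-1)*(4) - (3)*(3) + (2)*(4) = -5
vB = -18*e1 - 12*e2 + 9*e3 - 5*e123


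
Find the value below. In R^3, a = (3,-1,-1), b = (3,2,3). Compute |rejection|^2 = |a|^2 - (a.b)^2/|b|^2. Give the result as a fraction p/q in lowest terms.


|a|^2 = 3^2 + (-1)^2 + (-1)^2 = 11
|b|^2 = 3^2 + 2^2 + 3^2 = 22
a . b = 3*3 + (-1)*2 + (-1)*3 = 4
(a.b)^2 = 4^2 = 16
|rej|^2 = 11 - 16/22
= (242 - 16)/22
= 226/22
In lowest terms: 113/11


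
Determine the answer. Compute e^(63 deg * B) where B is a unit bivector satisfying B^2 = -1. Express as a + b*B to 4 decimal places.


For a unit bivector B with B^2 = -1, the exponential series gives
e^(theta*B) = cos(theta) + sin(theta)*B (the GA analogue of Euler's formula).
theta = 63 degrees = 1.099557 rad
cos(63 deg) = 0.4540
sin(63 deg) = 0.8910
exp(theta*B) = 0.4540 + 0.8910*B


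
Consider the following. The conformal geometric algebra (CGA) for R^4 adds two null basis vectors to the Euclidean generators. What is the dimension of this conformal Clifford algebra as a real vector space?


The conformal model of R^4 uses Cl(5,1): the 4 Euclidean generators plus two extra orthogonal generators e+ (e+^2 = +1) and e- (e-^2 = -1), from which the null vectors e0, einf are built.
Number of generators m = 4 + 2 = 6.
dim Cl(p,q) = 2^m = 2^6 = 64


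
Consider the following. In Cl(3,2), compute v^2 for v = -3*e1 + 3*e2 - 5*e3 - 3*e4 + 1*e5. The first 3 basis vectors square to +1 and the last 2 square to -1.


v^2 = sum of c_i^2 * e_i^2
Positive signature terms (e_i^2 = +1): (-3)^2 + 3^2 + (-5)^2 = 43
Negative signature terms (e_j^2 = -1): (-3)^2 + 1^2 = 10
v^2 = 43 - 10 = 33


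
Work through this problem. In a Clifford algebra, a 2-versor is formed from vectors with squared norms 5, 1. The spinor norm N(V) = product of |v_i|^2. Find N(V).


Spinor norm N(V) = |v1|^2 * |v2|^2 * ... * |v2|^2
= 5 * 1
Running product: 5, 5
N(V) = 5


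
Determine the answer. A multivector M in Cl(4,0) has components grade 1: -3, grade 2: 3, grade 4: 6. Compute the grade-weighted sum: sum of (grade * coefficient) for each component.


Grade-weighted sum = sum of grade_k * coefficient_k
1*(-3) = -3
2*3 = 6
4*6 = 24
Total = -3 + 6 + 24 = 27


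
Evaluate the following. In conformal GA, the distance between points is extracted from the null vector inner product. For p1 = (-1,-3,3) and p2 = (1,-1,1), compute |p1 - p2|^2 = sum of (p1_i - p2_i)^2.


p1 - p2 = (-2, -2, 2)
|p1 - p2|^2 = (-2)^2 + (-2)^2 + 2^2
= 4 + 4 + 4
= 12


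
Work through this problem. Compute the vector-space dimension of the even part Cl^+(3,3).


Even subalgebra dimension = 2^(n-1)
n = 3 + 3 = 6
2^(6 - 1) = 2^5 = 32
Verification: sum of C(6,k) for even k = 1 + 15 + 15 + 1 = 32
Result = 32


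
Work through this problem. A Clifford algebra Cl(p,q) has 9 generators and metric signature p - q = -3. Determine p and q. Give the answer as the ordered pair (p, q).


We need p + q = 9 and p - q = -3.
Adding: 2p = 9 + (-3) = 6, so p = 3.
Then q = 9 - 3 = 6.
(p, q) = (3, 6)


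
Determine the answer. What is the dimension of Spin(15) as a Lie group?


Spin(n) double-covers SO(n); both have Lie algebra so(n) of dimension n(n-1)/2.
n = 15
n(n-1) = 15 * 14 = 210
dim Spin(15) = 210/2 = 105


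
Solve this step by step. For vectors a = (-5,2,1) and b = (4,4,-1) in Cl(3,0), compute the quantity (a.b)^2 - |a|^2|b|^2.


a . b = (-5)*4 + 2*4 + 1*(-1)
= -20 + 8 + (-1) = -13
|a|^2 = (-5)^2 + 2^2 + 1^2 = 30
|b|^2 = 4^2 + 4^2 + (-1)^2 = 33
(a.b)^2 = (-13)^2 = 169
|a|^2 * |b|^2 = 30 * 33 = 990
Result = 169 - 990 = -821


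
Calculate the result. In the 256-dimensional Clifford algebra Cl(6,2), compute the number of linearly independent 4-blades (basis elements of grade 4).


Number of grade-k basis blades in Cl(p,q) with n = p + q is C(n, k).
n = 6 + 2 = 8
C(8, 4) = 8! / (4! * 4!)
= 40320 / (24 * 24)
= 70


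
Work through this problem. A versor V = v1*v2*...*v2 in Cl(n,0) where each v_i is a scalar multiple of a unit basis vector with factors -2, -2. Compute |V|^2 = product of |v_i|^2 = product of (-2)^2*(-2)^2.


Each vector v_i has |v_i|^2 = s_i^2
Squared scales: (-2)^2 = 4, (-2)^2 = 4
|V|^2 = 4 * 4
= 16


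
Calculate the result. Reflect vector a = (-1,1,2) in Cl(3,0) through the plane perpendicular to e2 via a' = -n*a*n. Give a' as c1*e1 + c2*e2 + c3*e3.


Reflection formula: a' = -n*a*n, with n = e2 (unit vector, n^2 = 1).
For reflection through hyperplane perp to e2:
The component along e2 flips sign, others stay.
a = (-1, 1, 2)
a' = (-1, -1, 2)
a' = -1*e1 - 1*e2 + 2*e3


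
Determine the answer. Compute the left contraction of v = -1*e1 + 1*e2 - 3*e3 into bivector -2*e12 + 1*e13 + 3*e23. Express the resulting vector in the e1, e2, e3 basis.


Left contraction v _| B = <vB>_1 (grade-1 part of the geometric product vB).
Using e1_|e12 = e2, e2_|e12 = -e1, e1_|e13 = e3, e3_|e13 = -e1, e2_|e23 = e3, e3_|e23 = -e2:
e1 coeff: -v2*b12 - v3*b13 = -(1)*(-2) - (-3)*(1) = 5
e2 coeff: v1*b12 - v3*b23 = (-1)*(-2) - (-3)*(3) = 11
e3 coeff: v1*b13 + v2*b23 = (-1)*(1) + (1)*(3) = 2
v _| B = 5*e1 + 11*e2 + 2*e3


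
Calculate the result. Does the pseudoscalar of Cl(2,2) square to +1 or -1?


The pseudoscalar I = e1...e_n (product of all n generators) of Cl(p,q) satisfies I^2 = (-1)^(q + n(n-1)/2).
p = 2, q = 2, n = p + q = 4
n(n-1)/2 = 4 * 3 / 2 = 6
Exponent = q + n(n-1)/2 = 2 + 6 = 8
I^2 = (-1)^8 = +1


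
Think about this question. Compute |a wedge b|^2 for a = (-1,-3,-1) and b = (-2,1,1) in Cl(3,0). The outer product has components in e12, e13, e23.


a wedge b = (a1*b2 - a2*b1)*e12 + (a1*b3 - a3*b1)*e13 + (a2*b3 - a3*b2)*e23
e12 coeff: (-1)*1 - (-3)*(-2) = -1 - 6 = -7
e13 coeff: (-1)*1 - (-1)*(-2) = -1 - 2 = -3
e23 coeff: (-3)*1 - (-1)*1 = -3 - (-1) = -2
|a wedge b|^2 = (-7)^2 + (-3)^2 + (-2)^2
= 49 + 9 + 4
= 62


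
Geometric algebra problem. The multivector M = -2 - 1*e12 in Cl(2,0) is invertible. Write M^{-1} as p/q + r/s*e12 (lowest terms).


M = -2 - 1*e12, where e12^2 = -1.
Since M commutes with its reverse ~M = a - b*e12, M * ~M = a^2 - b^2*e12^2 = a^2 + b^2.
So M^{-1} = ~M / (a^2 + b^2) = (a - b*e12)/(a^2 + b^2).
a^2 + b^2 = 4 + 1 = 5
Scalar part = -2/5 = -2/5
Bivector coeff = 1/5 = 1/5
M^{-1} = -2/5 + 1/5*e12


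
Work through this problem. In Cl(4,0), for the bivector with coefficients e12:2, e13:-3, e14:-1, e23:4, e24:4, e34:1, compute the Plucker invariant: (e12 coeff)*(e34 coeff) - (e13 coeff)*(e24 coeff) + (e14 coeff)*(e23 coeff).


Plucker relation: af - be + cd
a*f = 2*1 = 2
b*e = (-3)*4 = -12
c*d = (-1)*4 = -4
af - be + cd = 2 - (-12) + (-4)
= 10


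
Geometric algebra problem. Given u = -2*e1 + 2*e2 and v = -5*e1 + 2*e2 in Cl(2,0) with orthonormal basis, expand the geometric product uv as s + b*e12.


Expand: (-2*e1 + 2*e2)(-5*e1 + 2*e2)
= (-2)*(-5)*e1e1 + (-2)*2*e1e2 + 2*(-5)*e2e1 + 2*2*e2e2
Using e1^2 = e2^2 = 1, e2e1 = -e1e2:
Scalar part s = (-2)*(-5) + 2*2 = 10 + 4 = 14
Bivector part b = (-2)*2 - 2*(-5) = -4 - (-10) = 6
uv = 14 + 6*e12


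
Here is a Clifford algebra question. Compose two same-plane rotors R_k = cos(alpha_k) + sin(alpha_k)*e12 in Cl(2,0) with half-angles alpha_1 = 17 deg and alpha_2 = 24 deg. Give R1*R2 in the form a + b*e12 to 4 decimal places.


Same-plane rotors commute and their half-angles add:
R1*R2 = cos(a1 + a2) + sin(a1 + a2)*e12.
a1 + a2 = 17 + 24 = 41 deg
cos(41 deg) = 0.7547
sin(41 deg) = 0.6561
R1*R2 = 0.7547 + 0.6561*e12


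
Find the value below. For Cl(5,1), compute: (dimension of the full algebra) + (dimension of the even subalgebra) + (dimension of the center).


n = 5 + 1 = 6
Total dim = 2^6 = 64
Even subalgebra dim = 2^5 = 32
n is even, so center dim = 1
Sum = 64 + 32 + 1 = 97


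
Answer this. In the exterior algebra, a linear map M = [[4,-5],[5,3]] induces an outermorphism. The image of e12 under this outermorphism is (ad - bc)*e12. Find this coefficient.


The outermorphism of a linear map f sends e1^e2 to f(e1)^f(e2).
f(e1) = 4*e1 + 5*e2
f(e2) = -5*e1 + 3*e2
f(e1) ^ f(e2) = (4*e1 + 5*e2) ^ (-5*e1 + 3*e2)
= 4*3*e12 + 5*(-5)*e21
= (12 - (-25))*e12
= 37*e12
Coefficient = 37


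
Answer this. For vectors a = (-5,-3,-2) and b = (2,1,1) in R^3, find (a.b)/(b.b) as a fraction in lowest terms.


Projection coefficient = (a . b) / (b . b)
a . b = (-5)*2 + (-3)*1 + (-2)*1
= -10 + (-3) + (-2) = -15
b . b = 2^2 + 1^2 + 1^2
= 4 + 1 + 1 = 6
Coefficient = -15/6
In lowest terms: -5/2


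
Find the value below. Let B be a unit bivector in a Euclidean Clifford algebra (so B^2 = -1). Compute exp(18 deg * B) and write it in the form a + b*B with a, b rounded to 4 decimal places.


For a unit bivector B with B^2 = -1, the exponential series gives
e^(theta*B) = cos(theta) + sin(theta)*B (the GA analogue of Euler's formula).
theta = 18 degrees = 0.314159 rad
cos(18 deg) = 0.9511
sin(18 deg) = 0.3090
exp(theta*B) = 0.9511 + 0.3090*B


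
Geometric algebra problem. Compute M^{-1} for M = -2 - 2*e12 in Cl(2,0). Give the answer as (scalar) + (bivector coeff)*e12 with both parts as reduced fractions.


M = -2 - 2*e12, where e12^2 = -1.
Since M commutes with its reverse ~M = a - b*e12, M * ~M = a^2 - b^2*e12^2 = a^2 + b^2.
So M^{-1} = ~M / (a^2 + b^2) = (a - b*e12)/(a^2 + b^2).
a^2 + b^2 = 4 + 4 = 8
Scalar part = -2/8 = -1/4
Bivector coeff = 2/8 = 1/4
M^{-1} = -1/4 + 1/4*e12


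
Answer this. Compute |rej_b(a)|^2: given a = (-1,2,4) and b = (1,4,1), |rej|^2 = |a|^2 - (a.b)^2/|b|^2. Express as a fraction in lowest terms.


|a|^2 = (-1)^2 + 2^2 + 4^2 = 21
|b|^2 = 1^2 + 4^2 + 1^2 = 18
a . b = (-1)*1 + 2*4 + 4*1 = 11
(a.b)^2 = 11^2 = 121
|rej|^2 = 21 - 121/18
= (378 - 121)/18
= 257/18
In lowest terms: 257/18


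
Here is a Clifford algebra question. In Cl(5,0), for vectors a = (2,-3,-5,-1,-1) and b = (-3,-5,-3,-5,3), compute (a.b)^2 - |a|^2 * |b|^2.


a . b = 2*(-3) + (-3)*(-5) + (-5)*(-3) + (-1)*(-5) + (-1)*3
= -6 + 15 + 15 + 5 + (-3) = 26
|a|^2 = 2^2 + (-3)^2 + (-5)^2 + (-1)^2 + (-1)^2 = 40
|b|^2 = (-3)^2 + (-5)^2 + (-3)^2 + (-5)^2 + 3^2 = 77
(a.b)^2 = 26^2 = 676
|a|^2 * |b|^2 = 40 * 77 = 3080
Result = 676 - 3080 = -2404


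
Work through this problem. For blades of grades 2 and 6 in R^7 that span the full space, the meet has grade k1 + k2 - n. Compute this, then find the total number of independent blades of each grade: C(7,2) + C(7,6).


Meet grade = grade(A) + grade(B) - n
= 2 + 6 - 7 = 1
C(7,2) = 21
C(7,6) = 7
dim_A + dim_B = 21 + 7 = 28


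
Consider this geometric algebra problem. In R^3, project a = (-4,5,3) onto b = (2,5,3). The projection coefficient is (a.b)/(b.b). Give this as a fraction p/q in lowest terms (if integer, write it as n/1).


Projection coefficient = (a . b) / (b . b)
a . b = (-4)*2 + 5*5 + 3*3
= -8 + 25 + 9 = 26
b . b = 2^2 + 5^2 + 3^2
= 4 + 25 + 9 = 38
Coefficient = 26/38
In lowest terms: 13/19


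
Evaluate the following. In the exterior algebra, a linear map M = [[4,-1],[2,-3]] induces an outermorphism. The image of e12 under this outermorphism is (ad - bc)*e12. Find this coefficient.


The outermorphism of a linear map f sends e1^e2 to f(e1)^f(e2).
f(e1) = 4*e1 + 2*e2
f(e2) = -1*e1 - 3*e2
f(e1) ^ f(e2) = (4*e1 + 2*e2) ^ (-1*e1 - 3*e2)
= 4*(-3)*e12 + 2*(-1)*e21
= (-12 - (-2))*e12
= -10*e12
Coefficient = -10


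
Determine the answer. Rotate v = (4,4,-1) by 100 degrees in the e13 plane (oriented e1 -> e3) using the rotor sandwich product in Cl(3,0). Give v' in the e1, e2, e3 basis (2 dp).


Rotor R = cos(50deg) - sin(50deg)*e13
Rotation angle theta = 2 * 50 = 100 degrees in the e13 plane (e1 -> e3).
The component perpendicular to the plane (e2) is invariant: v'_2 = v2 = 4.00
cos(100deg) = -0.1736, sin(100deg) = 0.9848
v'_1 = v1*cos(theta) - v3*sin(theta) = 4*(-0.1736) - (-1)*0.9848 = 0.29
v'_3 = v1*sin(theta) + v3*cos(theta) = 4*0.9848 + (-1)*(-0.1736) = 4.11
v' = 0.29*e1 + 4.00*e2 + 4.11*e3


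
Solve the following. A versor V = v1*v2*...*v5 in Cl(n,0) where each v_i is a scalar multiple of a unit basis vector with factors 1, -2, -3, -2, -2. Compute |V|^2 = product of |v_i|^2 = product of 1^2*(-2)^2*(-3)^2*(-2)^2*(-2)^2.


Each vector v_i has |v_i|^2 = s_i^2
Squared scales: 1^2 = 1, (-2)^2 = 4, (-3)^2 = 9, (-2)^2 = 4, (-2)^2 = 4
|V|^2 = 1 * 4 * 9 * 4 * 4
= 576


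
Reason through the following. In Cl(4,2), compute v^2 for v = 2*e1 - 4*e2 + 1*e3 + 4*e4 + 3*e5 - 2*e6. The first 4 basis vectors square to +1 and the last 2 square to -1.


v^2 = sum of c_i^2 * e_i^2
Positive signature terms (e_i^2 = +1): 2^2 + (-4)^2 + 1^2 + 4^2 = 37
Negative signature terms (e_j^2 = -1): 3^2 + (-2)^2 = 13
v^2 = 37 - 13 = 24


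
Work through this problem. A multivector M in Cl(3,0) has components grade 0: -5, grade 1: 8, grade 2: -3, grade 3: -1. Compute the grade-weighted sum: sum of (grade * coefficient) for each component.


Grade-weighted sum = sum of grade_k * coefficient_k
0*(-5) = 0
1*8 = 8
2*(-3) = -6
3*(-1) = -3
Total = 0 + 8 + (-6) + (-3) = -1


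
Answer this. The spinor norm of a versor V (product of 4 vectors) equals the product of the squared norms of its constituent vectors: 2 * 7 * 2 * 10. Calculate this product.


Spinor norm N(V) = |v1|^2 * |v2|^2 * ... * |v4|^2
= 2 * 7 * 2 * 10
Running product: 2, 14, 28, 280
N(V) = 280


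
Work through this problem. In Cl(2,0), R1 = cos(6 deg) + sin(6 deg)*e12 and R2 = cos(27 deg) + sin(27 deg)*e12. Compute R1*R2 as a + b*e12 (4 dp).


Same-plane rotors commute and their half-angles add:
R1*R2 = cos(a1 + a2) + sin(a1 + a2)*e12.
a1 + a2 = 6 + 27 = 33 deg
cos(33 deg) = 0.8387
sin(33 deg) = 0.5446
R1*R2 = 0.8387 + 0.5446*e12


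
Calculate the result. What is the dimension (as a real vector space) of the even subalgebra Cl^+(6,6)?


Even subalgebra dimension = 2^(n-1)
n = 6 + 6 = 12
2^(12 - 1) = 2^11 = 2048
Verification: sum of C(12,k) for even k = 1 + 66 + 495 + 924 + 495 + 66 + 1 = 2048
Result = 2048


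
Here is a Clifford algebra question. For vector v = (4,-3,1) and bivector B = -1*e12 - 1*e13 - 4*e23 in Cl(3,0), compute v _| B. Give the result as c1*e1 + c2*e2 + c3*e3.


Left contraction v _| B = <vB>_1 (grade-1 part of the geometric product vB).
Using e1_|e12 = e2, e2_|e12 = -e1, e1_|e13 = e3, e3_|e13 = -e1, e2_|e23 = e3, e3_|e23 = -e2:
e1 coeff: -v2*b12 - v3*b13 = -(-3)*(-1) - (1)*(-1) = -2
e2 coeff: v1*b12 - v3*b23 = (4)*(-1) - (1)*(-4) = 0
e3 coeff: v1*b13 + v2*b23 = (4)*(-1) + (-3)*(-4) = 8
v _| B = -2*e1 + 0*e2 + 8*e3


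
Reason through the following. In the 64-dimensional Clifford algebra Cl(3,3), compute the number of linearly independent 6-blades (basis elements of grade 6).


Number of grade-k basis blades in Cl(p,q) with n = p + q is C(n, k).
n = 3 + 3 = 6
C(6, 6) = 6! / (6! * 0!)
= 720 / (720 * 1)
= 1


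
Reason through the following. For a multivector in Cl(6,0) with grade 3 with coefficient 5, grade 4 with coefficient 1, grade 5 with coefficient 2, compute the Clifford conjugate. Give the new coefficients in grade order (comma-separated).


Clifford conjugate sign for grade k: (-1)^(k(k+1)/2)
Grade 3: (-1)^(3*4/2) = (-1)^6 = 1, coeff 5 -> 5
Grade 4: (-1)^(4*5/2) = (-1)^10 = 1, coeff 1 -> 1
Grade 5: (-1)^(5*6/2) = (-1)^15 = -1, coeff 2 -> -2
Conjugated coefficients: 5, 1, -2


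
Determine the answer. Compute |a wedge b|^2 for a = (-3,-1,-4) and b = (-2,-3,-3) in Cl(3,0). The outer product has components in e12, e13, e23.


a wedge b = (a1*b2 - a2*b1)*e12 + (a1*b3 - a3*b1)*e13 + (a2*b3 - a3*b2)*e23
e12 coeff: (-3)*(-3) - (-1)*(-2) = 9 - 2 = 7
e13 coeff: (-3)*(-3) - (-4)*(-2) = 9 - 8 = 1
e23 coeff: (-1)*(-3) - (-4)*(-3) = 3 - 12 = -9
|a wedge b|^2 = 7^2 + 1^2 + (-9)^2
= 49 + 1 + 81
= 131


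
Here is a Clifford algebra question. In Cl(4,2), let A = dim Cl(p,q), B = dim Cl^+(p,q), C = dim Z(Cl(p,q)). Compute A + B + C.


n = 4 + 2 = 6
Total dim = 2^6 = 64
Even subalgebra dim = 2^5 = 32
n is even, so center dim = 1
Sum = 64 + 32 + 1 = 97


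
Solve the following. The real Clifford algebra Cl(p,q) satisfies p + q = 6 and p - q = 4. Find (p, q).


We need p + q = 6 and p - q = 4.
Adding: 2p = 6 + 4 = 10, so p = 5.
Then q = 6 - 5 = 1.
(p, q) = (5, 1)


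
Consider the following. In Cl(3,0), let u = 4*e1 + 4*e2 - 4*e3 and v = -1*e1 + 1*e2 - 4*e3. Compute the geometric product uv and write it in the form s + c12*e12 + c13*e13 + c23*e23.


In Cl(3,0): e_i^2 = 1, e_ie_j = -e_je_i for i != j.
Scalar part = u . v = 4*(-1) + 4*1 + (-4)*(-4)
= -4 + 4 + 16 = 16
e12 coeff = 4*1 - 4*(-1) = 4 - (-4) = 8
e13 coeff = 4*(-4) - (-4)*(-1) = -16 - 4 = -20
e23 coeff = 4*(-4) - (-4)*1 = -16 - (-4) = -12
uv = 16 + 8*e12 - 20*e13 - 12*e23


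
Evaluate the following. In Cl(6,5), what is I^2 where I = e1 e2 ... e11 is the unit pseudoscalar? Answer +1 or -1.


The pseudoscalar I = e1...e_n (product of all n generators) of Cl(p,q) satisfies I^2 = (-1)^(q + n(n-1)/2).
p = 6, q = 5, n = p + q = 11
n(n-1)/2 = 11 * 10 / 2 = 55
Exponent = q + n(n-1)/2 = 5 + 55 = 60
I^2 = (-1)^60 = +1


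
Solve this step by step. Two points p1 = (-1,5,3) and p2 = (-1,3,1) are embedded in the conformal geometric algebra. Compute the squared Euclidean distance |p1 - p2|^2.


p1 - p2 = (0, 2, 2)
|p1 - p2|^2 = 0^2 + 2^2 + 2^2
= 0 + 4 + 4
= 8


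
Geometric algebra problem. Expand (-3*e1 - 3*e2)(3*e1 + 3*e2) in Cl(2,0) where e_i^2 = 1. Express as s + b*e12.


Expand: (-3*e1 - 3*e2)(3*e1 + 3*e2)
= (-3)*3*e1e1 + (-3)*3*e1e2 + (-3)*3*e2e1 + (-3)*3*e2e2
Using e1^2 = e2^2 = 1, e2e1 = -e1e2:
Scalar part s = (-3)*3 + (-3)*3 = -9 + (-9) = -18
Bivector part b = (-3)*3 - (-3)*3 = -9 - (-9) = 0
uv = -18 + 0*e12


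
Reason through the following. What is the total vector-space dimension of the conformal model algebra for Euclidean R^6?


The conformal model of R^6 uses Cl(7,1): the 6 Euclidean generators plus two extra orthogonal generators e+ (e+^2 = +1) and e- (e-^2 = -1), from which the null vectors e0, einf are built.
Number of generators m = 6 + 2 = 8.
dim Cl(p,q) = 2^m = 2^8 = 256


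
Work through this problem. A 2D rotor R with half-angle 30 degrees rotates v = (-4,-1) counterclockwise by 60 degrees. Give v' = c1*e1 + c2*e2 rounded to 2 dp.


Rotor R = cos(30deg) - sin(30deg)*e12
Rotation angle theta = 2 * 30 = 60 degrees
v' = R*v*~R rotates v by theta.
cos(60deg) = 0.5000, sin(60deg) = 0.8660
v'_1 = -4*cos(60deg) - (-1)*sin(60deg)
= -4*0.5000 - (-1)*0.8660
= -1.13
v'_2 = -4*sin(60deg) + (-1)*cos(60deg)
= -4*0.8660 + (-1)*0.5000
= -3.96
v' = -1.13*e1 - 3.96*e2


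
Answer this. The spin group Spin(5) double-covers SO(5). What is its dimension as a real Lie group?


Spin(n) double-covers SO(n); both have Lie algebra so(n) of dimension n(n-1)/2.
n = 5
n(n-1) = 5 * 4 = 20
dim Spin(5) = 20/2 = 10


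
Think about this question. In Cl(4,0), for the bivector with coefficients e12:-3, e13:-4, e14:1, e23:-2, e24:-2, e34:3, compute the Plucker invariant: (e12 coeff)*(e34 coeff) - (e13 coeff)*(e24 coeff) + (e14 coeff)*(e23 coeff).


Plucker relation: af - be + cd
a*f = (-3)*3 = -9
b*e = (-4)*(-2) = 8
c*d = 1*(-2) = -2
af - be + cd = -9 - 8 + (-2)
= -19


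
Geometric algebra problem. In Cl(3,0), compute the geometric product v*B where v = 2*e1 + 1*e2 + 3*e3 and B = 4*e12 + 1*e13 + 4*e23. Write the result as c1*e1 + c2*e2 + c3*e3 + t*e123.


vB has grade-1 (vector) and grade-3 (trivector) parts: vB = (v _| B) + (v ^ B).
Vector part <vB>_1:
  e1: -v2*b12 - v3*b13 = -(1)*(4) - (3)*(1) = -7
  e2: v1*b12 - v3*b23 = (2)*(4) - (3)*(4) = -4
  e3: v1*b13 + v2*b23 = (2)*(1) + (1)*(4) = 6
Trivector part <vB>_3:
  e123: v1*b23 - v2*b13 + v3*b12 = (2)*(4) - (1)*(1) + (3)*(4) = 19
vB = -7*e1 - 4*e2 + 6*e3 + 19*e123


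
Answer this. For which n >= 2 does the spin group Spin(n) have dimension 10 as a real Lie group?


dim Spin(n) = dim so(n) = n(n-1)/2.
Solve n(n-1)/2 = 10, i.e. n^2 - n - 20 = 0.
Discriminant = 1 + 8*10 = 81
n = (1 + sqrt(81))/2 = (1 + 9)/2 = 5


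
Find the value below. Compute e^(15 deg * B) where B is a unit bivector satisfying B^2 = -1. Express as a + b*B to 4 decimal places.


For a unit bivector B with B^2 = -1, the exponential series gives
e^(theta*B) = cos(theta) + sin(theta)*B (the GA analogue of Euler's formula).
theta = 15 degrees = 0.261799 rad
cos(15 deg) = 0.9659
sin(15 deg) = 0.2588
exp(theta*B) = 0.9659 + 0.2588*B


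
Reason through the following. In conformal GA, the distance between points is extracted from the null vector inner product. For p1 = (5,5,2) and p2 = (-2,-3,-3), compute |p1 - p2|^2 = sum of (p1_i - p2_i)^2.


p1 - p2 = (7, 8, 5)
|p1 - p2|^2 = 7^2 + 8^2 + 5^2
= 49 + 64 + 25
= 138


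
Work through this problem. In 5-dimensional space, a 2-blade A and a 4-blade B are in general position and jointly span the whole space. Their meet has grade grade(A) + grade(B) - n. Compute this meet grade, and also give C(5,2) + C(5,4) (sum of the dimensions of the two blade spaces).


Meet grade = grade(A) + grade(B) - n
= 2 + 4 - 5 = 1
C(5,2) = 10
C(5,4) = 5
dim_A + dim_B = 10 + 5 = 15


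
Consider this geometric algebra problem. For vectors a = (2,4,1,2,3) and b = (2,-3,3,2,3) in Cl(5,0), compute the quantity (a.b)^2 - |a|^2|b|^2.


a . b = 2*2 + 4*(-3) + 1*3 + 2*2 + 3*3
= 4 + (-12) + 3 + 4 + 9 = 8
|a|^2 = 2^2 + 4^2 + 1^2 + 2^2 + 3^2 = 34
|b|^2 = 2^2 + (-3)^2 + 3^2 + 2^2 + 3^2 = 35
(a.b)^2 = 8^2 = 64
|a|^2 * |b|^2 = 34 * 35 = 1190
Result = 64 - 1190 = -1126


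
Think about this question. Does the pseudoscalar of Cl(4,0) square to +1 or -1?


The pseudoscalar I = e1...e_n (product of all n generators) of Cl(p,q) satisfies I^2 = (-1)^(q + n(n-1)/2).
p = 4, q = 0, n = p + q = 4
n(n-1)/2 = 4 * 3 / 2 = 6
Exponent = q + n(n-1)/2 = 0 + 6 = 6
I^2 = (-1)^6 = +1


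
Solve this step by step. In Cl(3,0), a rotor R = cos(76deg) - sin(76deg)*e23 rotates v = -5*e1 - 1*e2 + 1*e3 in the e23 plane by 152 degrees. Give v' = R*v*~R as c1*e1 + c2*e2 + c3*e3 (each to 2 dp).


Rotor R = cos(76deg) - sin(76deg)*e23
Rotation angle theta = 2 * 76 = 152 degrees in the e23 plane (e2 -> e3).
The component perpendicular to the plane (e1) is invariant: v'_1 = v1 = -5.00
cos(152deg) = -0.8829, sin(152deg) = 0.4695
v'_2 = v2*cos(theta) - v3*sin(theta) = -1*(-0.8829) - 1*0.4695 = 0.41
v'_3 = v2*sin(theta) + v3*cos(theta) = -1*0.4695 + 1*(-0.8829) = -1.35
v' = -5.00*e1 + 0.41*e2 - 1.35*e3


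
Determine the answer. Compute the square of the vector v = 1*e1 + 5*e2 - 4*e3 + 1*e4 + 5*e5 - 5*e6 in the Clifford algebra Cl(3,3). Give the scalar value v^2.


v^2 = sum of c_i^2 * e_i^2
Positive signature terms (e_i^2 = +1): 1^2 + 5^2 + (-4)^2 = 42
Negative signature terms (e_j^2 = -1): 1^2 + 5^2 + (-5)^2 = 51
v^2 = 42 - 51 = -9


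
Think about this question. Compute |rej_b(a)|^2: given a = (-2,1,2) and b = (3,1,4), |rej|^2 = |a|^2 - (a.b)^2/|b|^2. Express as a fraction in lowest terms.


|a|^2 = (-2)^2 + 1^2 + 2^2 = 9
|b|^2 = 3^2 + 1^2 + 4^2 = 26
a . b = (-2)*3 + 1*1 + 2*4 = 3
(a.b)^2 = 3^2 = 9
|rej|^2 = 9 - 9/26
= (234 - 9)/26
= 225/26
In lowest terms: 225/26


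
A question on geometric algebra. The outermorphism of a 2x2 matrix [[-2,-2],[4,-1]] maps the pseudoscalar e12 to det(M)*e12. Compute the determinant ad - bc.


The outermorphism of a linear map f sends e1^e2 to f(e1)^f(e2).
f(e1) = -2*e1 + 4*e2
f(e2) = -2*e1 - 1*e2
f(e1) ^ f(e2) = (-2*e1 + 4*e2) ^ (-2*e1 - 1*e2)
= (-2)*(-1)*e12 + 4*(-2)*e21
= (2 - (-8))*e12
= 10*e12
Coefficient = 10


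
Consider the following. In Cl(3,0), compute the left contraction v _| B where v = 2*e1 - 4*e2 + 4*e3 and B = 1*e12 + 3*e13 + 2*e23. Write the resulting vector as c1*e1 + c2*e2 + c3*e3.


Left contraction v _| B = <vB>_1 (grade-1 part of the geometric product vB).
Using e1_|e12 = e2, e2_|e12 = -e1, e1_|e13 = e3, e3_|e13 = -e1, e2_|e23 = e3, e3_|e23 = -e2:
e1 coeff: -v2*b12 - v3*b13 = -(-4)*(1) - (4)*(3) = -8
e2 coeff: v1*b12 - v3*b23 = (2)*(1) - (4)*(2) = -6
e3 coeff: v1*b13 + v2*b23 = (2)*(3) + (-4)*(2) = -2
v _| B = -8*e1 - 6*e2 - 2*e3


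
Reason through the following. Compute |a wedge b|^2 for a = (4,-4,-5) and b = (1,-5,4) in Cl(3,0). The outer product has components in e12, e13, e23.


a wedge b = (a1*b2 - a2*b1)*e12 + (a1*b3 - a3*b1)*e13 + (a2*b3 - a3*b2)*e23
e12 coeff: 4*(-5) - (-4)*1 = -20 - (-4) = -16
e13 coeff: 4*4 - (-5)*1 = 16 - (-5) = 21
e23 coeff: (-4)*4 - (-5)*(-5) = -16 - 25 = -41
|a wedge b|^2 = (-16)^2 + 21^2 + (-41)^2
= 256 + 441 + 1681
= 2378


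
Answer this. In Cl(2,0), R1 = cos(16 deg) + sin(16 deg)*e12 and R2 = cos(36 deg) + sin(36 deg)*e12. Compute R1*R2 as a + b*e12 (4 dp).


Same-plane rotors commute and their half-angles add:
R1*R2 = cos(a1 + a2) + sin(a1 + a2)*e12.
a1 + a2 = 16 + 36 = 52 deg
cos(52 deg) = 0.6157
sin(52 deg) = 0.7880
R1*R2 = 0.6157 + 0.7880*e12


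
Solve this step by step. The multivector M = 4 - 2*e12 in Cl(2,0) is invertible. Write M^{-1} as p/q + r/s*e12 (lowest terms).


M = 4 - 2*e12, where e12^2 = -1.
Since M commutes with its reverse ~M = a - b*e12, M * ~M = a^2 - b^2*e12^2 = a^2 + b^2.
So M^{-1} = ~M / (a^2 + b^2) = (a - b*e12)/(a^2 + b^2).
a^2 + b^2 = 16 + 4 = 20
Scalar part = 4/20 = 1/5
Bivector coeff = 2/20 = 1/10
M^{-1} = 1/5 + 1/10*e12


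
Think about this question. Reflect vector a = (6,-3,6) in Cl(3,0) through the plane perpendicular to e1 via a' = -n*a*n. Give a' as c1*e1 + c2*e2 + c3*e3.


Reflection formula: a' = -n*a*n, with n = e1 (unit vector, n^2 = 1).
For reflection through hyperplane perp to e1:
The component along e1 flips sign, others stay.
a = (6, -3, 6)
a' = (-6, -3, 6)
a' = -6*e1 - 3*e2 + 6*e3


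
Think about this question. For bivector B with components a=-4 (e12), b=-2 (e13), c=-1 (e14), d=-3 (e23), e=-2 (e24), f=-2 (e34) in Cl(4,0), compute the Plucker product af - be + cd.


Plucker relation: af - be + cd
a*f = (-4)*(-2) = 8
b*e = (-2)*(-2) = 4
c*d = (-1)*(-3) = 3
af - be + cd = 8 - 4 + 3
= 7


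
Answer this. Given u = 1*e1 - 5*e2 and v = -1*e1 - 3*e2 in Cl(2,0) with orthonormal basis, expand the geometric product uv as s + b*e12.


Expand: (1*e1 - 5*e2)(-1*e1 - 3*e2)
= 1*(-1)*e1e1 + 1*(-3)*e1e2 + (-5)*(-1)*e2e1 + (-5)*(-3)*e2e2
Using e1^2 = e2^2 = 1, e2e1 = -e1e2:
Scalar part s = 1*(-1) + (-5)*(-3) = -1 + 15 = 14
Bivector part b = 1*(-3) - (-5)*(-1) = -3 - 5 = -8
uv = 14 - 8*e12


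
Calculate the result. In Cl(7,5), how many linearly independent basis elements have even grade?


Even subalgebra dimension = 2^(n-1)
n = 7 + 5 = 12
2^(12 - 1) = 2^11 = 2048
Verification: sum of C(12,k) for even k = 1 + 66 + 495 + 924 + 495 + 66 + 1 = 2048
Result = 2048


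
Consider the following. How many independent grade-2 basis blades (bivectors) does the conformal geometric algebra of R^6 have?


The conformal model of R^6 uses Cl(7,1) with m = 6 + 2 = 8 generators.
Number of grade-2 blades = C(m, 2) = C(8, 2)
= 8*7/2 = 28


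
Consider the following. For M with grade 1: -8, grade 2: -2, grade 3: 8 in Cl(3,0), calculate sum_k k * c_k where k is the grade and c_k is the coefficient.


Grade-weighted sum = sum of grade_k * coefficient_k
1*(-8) = -8
2*(-2) = -4
3*8 = 24
Total = -8 + (-4) + 24 = 12


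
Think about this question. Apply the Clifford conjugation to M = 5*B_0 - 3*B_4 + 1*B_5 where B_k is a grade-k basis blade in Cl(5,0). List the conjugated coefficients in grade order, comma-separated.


Clifford conjugate sign for grade k: (-1)^(k(k+1)/2)
Grade 0: (-1)^(0*1/2) = (-1)^0 = 1, coeff 5 -> 5
Grade 4: (-1)^(4*5/2) = (-1)^10 = 1, coeff -3 -> -3
Grade 5: (-1)^(5*6/2) = (-1)^15 = -1, coeff 1 -> -1
Conjugated coefficients: 5, -3, -1


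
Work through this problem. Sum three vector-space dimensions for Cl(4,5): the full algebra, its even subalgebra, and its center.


n = 4 + 5 = 9
Total dim = 2^9 = 512
Even subalgebra dim = 2^8 = 256
n is odd, so center dim = 2
Sum = 512 + 256 + 2 = 770


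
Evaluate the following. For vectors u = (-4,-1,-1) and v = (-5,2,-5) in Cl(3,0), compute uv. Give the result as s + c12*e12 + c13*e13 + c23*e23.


In Cl(3,0): e_i^2 = 1, e_ie_j = -e_je_i for i != j.
Scalar part = u . v = (-4)*(-5) + (-1)*2 + (-1)*(-5)
= 20 + (-2) + 5 = 23
e12 coeff = (-4)*2 - (-1)*(-5) = -8 - 5 = -13
e13 coeff = (-4)*(-5) - (-1)*(-5) = 20 - 5 = 15
e23 coeff = (-1)*(-5) - (-1)*2 = 5 - (-2) = 7
uv = 23 - 13*e12 + 15*e13 + 7*e23


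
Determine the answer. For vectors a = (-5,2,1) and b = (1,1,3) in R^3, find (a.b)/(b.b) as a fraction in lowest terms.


Projection coefficient = (a . b) / (b . b)
a . b = (-5)*1 + 2*1 + 1*3
= -5 + 2 + 3 = 0
b . b = 1^2 + 1^2 + 3^2
= 1 + 1 + 9 = 11
Coefficient = 0/11
In lowest terms: 0/1


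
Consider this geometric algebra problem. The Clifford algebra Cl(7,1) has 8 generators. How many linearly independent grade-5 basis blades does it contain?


Number of grade-k basis blades in Cl(p,q) with n = p + q is C(n, k).
n = 7 + 1 = 8
C(8, 5) = 8! / (5! * 3!)
= 40320 / (120 * 6)
= 56


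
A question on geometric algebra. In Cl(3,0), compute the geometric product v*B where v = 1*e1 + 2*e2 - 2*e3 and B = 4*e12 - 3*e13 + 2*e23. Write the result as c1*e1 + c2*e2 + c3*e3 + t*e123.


vB has grade-1 (vector) and grade-3 (trivector) parts: vB = (v _| B) + (v ^ B).
Vector part <vB>_1:
  e1: -v2*b12 - v3*b13 = -(2)*(4) - (-2)*(-3) = -14
  e2: v1*b12 - v3*b23 = (1)*(4) - (-2)*(2) = 8
  e3: v1*b13 + v2*b23 = (1)*(-3) + (2)*(2) = 1
Trivector part <vB>_3:
  e123: v1*b23 - v2*b13 + v3*b12 = (1)*(2) - (2)*(-3) + (-2)*(4) = 0
vB = -14*e1 + 8*e2 + 1*e3 + 0*e123


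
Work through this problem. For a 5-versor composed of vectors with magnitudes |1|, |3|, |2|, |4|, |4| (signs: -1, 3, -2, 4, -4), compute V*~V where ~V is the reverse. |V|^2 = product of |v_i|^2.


Each vector v_i has |v_i|^2 = s_i^2
Squared scales: (-1)^2 = 1, 3^2 = 9, (-2)^2 = 4, 4^2 = 16, (-4)^2 = 16
|V|^2 = 1 * 9 * 4 * 16 * 16
= 9216


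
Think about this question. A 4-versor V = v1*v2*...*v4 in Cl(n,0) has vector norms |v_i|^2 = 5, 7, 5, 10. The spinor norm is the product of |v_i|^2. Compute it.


Spinor norm N(V) = |v1|^2 * |v2|^2 * ... * |v4|^2
= 5 * 7 * 5 * 10
Running product: 5, 35, 175, 1750
N(V) = 1750


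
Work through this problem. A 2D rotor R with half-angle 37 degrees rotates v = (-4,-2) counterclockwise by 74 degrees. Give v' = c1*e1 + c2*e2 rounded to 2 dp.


Rotor R = cos(37deg) - sin(37deg)*e12
Rotation angle theta = 2 * 37 = 74 degrees
v' = R*v*~R rotates v by theta.
cos(74deg) = 0.2756, sin(74deg) = 0.9613
v'_1 = -4*cos(74deg) - (-2)*sin(74deg)
= -4*0.2756 - (-2)*0.9613
= 0.82
v'_2 = -4*sin(74deg) + (-2)*cos(74deg)
= -4*0.9613 + (-2)*0.2756
= -4.40
v' = 0.82*e1 - 4.40*e2


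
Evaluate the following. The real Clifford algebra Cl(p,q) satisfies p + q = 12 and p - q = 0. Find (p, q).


We need p + q = 12 and p - q = 0.
Adding: 2p = 12 + 0 = 12, so p = 6.
Then q = 12 - 6 = 6.
(p, q) = (6, 6)


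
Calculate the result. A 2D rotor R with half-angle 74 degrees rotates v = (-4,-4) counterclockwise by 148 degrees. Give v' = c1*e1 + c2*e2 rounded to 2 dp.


Rotor R = cos(74deg) - sin(74deg)*e12
Rotation angle theta = 2 * 74 = 148 degrees
v' = R*v*~R rotates v by theta.
cos(148deg) = -0.8480, sin(148deg) = 0.5299
v'_1 = -4*cos(148deg) - (-4)*sin(148deg)
= -4*(-0.8480) - (-4)*0.5299
= 5.51
v'_2 = -4*sin(148deg) + (-4)*cos(148deg)
= -4*0.5299 + (-4)*(-0.8480)
= 1.27
v' = 5.51*e1 + 1.27*e2


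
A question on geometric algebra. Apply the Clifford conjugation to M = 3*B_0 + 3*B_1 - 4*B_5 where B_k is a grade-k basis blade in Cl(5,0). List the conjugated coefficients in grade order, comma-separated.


Clifford conjugate sign for grade k: (-1)^(k(k+1)/2)
Grade 0: (-1)^(0*1/2) = (-1)^0 = 1, coeff 3 -> 3
Grade 1: (-1)^(1*2/2) = (-1)^1 = -1, coeff 3 -> -3
Grade 5: (-1)^(5*6/2) = (-1)^15 = -1, coeff -4 -> 4
Conjugated coefficients: 3, -3, 4


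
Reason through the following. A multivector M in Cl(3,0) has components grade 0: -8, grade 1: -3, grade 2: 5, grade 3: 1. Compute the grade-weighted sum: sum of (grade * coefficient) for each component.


Grade-weighted sum = sum of grade_k * coefficient_k
0*(-8) = 0
1*(-3) = -3
2*5 = 10
3*1 = 3
Total = 0 + (-3) + 10 + 3 = 10


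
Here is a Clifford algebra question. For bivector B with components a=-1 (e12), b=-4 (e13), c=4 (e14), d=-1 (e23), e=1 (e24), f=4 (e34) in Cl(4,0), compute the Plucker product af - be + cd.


Plucker relation: af - be + cd
a*f = (-1)*4 = -4
b*e = (-4)*1 = -4
c*d = 4*(-1) = -4
af - be + cd = -4 - (-4) + (-4)
= -4


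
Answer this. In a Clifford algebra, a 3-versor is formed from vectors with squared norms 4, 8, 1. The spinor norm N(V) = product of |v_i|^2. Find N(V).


Spinor norm N(V) = |v1|^2 * |v2|^2 * ... * |v3|^2
= 4 * 8 * 1
Running product: 4, 32, 32
N(V) = 32


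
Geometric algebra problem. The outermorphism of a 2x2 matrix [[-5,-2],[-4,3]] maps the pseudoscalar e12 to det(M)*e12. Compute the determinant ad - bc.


The outermorphism of a linear map f sends e1^e2 to f(e1)^f(e2).
f(e1) = -5*e1 - 4*e2
f(e2) = -2*e1 + 3*e2
f(e1) ^ f(e2) = (-5*e1 - 4*e2) ^ (-2*e1 + 3*e2)
= (-5)*3*e12 + (-4)*(-2)*e21
= (-15 - 8)*e12
= -23*e12
Coefficient = -23


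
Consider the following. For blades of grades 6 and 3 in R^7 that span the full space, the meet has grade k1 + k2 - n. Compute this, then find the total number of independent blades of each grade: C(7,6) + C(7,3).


Meet grade = grade(A) + grade(B) - n
= 6 + 3 - 7 = 2
C(7,6) = 7
C(7,3) = 35
dim_A + dim_B = 7 + 35 = 42


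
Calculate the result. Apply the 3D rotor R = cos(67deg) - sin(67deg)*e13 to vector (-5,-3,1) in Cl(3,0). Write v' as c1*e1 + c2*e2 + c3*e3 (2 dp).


Rotor R = cos(67deg) - sin(67deg)*e13
Rotation angle theta = 2 * 67 = 134 degrees in the e13 plane (e1 -> e3).
The component perpendicular to the plane (e2) is invariant: v'_2 = v2 = -3.00
cos(134deg) = -0.6947, sin(134deg) = 0.7193
v'_1 = v1*cos(theta) - v3*sin(theta) = -5*(-0.6947) - 1*0.7193 = 2.75
v'_3 = v1*sin(theta) + v3*cos(theta) = -5*0.7193 + 1*(-0.6947) = -4.29
v' = 2.75*e1 - 3.00*e2 - 4.29*e3


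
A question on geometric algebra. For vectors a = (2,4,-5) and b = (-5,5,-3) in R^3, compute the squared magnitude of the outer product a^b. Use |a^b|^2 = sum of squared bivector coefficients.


a wedge b = (a1*b2 - a2*b1)*e12 + (a1*b3 - a3*b1)*e13 + (a2*b3 - a3*b2)*e23
e12 coeff: 2*5 - 4*(-5) = 10 - (-20) = 30
e13 coeff: 2*(-3) - (-5)*(-5) = -6 - 25 = -31
e23 coeff: 4*(-3) - (-5)*5 = -12 - (-25) = 13
|a wedge b|^2 = 30^2 + (-31)^2 + 13^2
= 900 + 961 + 169
= 2030


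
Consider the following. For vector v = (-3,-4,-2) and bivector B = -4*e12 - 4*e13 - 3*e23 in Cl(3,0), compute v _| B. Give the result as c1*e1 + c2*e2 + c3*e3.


Left contraction v _| B = <vB>_1 (grade-1 part of the geometric product vB).
Using e1_|e12 = e2, e2_|e12 = -e1, e1_|e13 = e3, e3_|e13 = -e1, e2_|e23 = e3, e3_|e23 = -e2:
e1 coeff: -v2*b12 - v3*b13 = -(-4)*(-4) - (-2)*(-4) = -24
e2 coeff: v1*b12 - v3*b23 = (-3)*(-4) - (-2)*(-3) = 6
e3 coeff: v1*b13 + v2*b23 = (-3)*(-4) + (-4)*(-3) = 24
v _| B = -24*e1 + 6*e2 + 24*e3


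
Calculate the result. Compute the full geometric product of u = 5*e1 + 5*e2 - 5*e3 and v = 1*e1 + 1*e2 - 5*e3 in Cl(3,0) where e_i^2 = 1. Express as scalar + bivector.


In Cl(3,0): e_i^2 = 1, e_ie_j = -e_je_i for i != j.
Scalar part = u . v = 5*1 + 5*1 + (-5)*(-5)
= 5 + 5 + 25 = 35
e12 coeff = 5*1 - 5*1 = 5 - 5 = 0
e13 coeff = 5*(-5) - (-5)*1 = -25 - (-5) = -20
e23 coeff = 5*(-5) - (-5)*1 = -25 - (-5) = -20
uv = 35 + 0*e12 - 20*e13 - 20*e23


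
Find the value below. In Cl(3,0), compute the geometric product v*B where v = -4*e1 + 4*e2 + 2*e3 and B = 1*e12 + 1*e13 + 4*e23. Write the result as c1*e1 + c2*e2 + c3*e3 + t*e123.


vB has grade-1 (vector) and grade-3 (trivector) parts: vB = (v _| B) + (v ^ B).
Vector part <vB>_1:
  e1: -v2*b12 - v3*b13 = -(4)*(1) - (2)*(1) = -6
  e2: v1*b12 - v3*b23 = (-4)*(1) - (2)*(4) = -12
  e3: v1*b13 + v2*b23 = (-4)*(1) + (4)*(4) = 12
Trivector part <vB>_3:
  e123: v1*b23 - v2*b13 + v3*b12 = (-4)*(4) - (4)*(1) + (2)*(1) = -18
vB = -6*e1 - 12*e2 + 12*e3 - 18*e123


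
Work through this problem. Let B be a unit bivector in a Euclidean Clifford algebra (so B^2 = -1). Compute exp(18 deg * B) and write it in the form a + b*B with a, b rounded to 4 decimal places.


For a unit bivector B with B^2 = -1, the exponential series gives
e^(theta*B) = cos(theta) + sin(theta)*B (the GA analogue of Euler's formula).
theta = 18 degrees = 0.314159 rad
cos(18 deg) = 0.9511
sin(18 deg) = 0.3090
exp(theta*B) = 0.9511 + 0.3090*B


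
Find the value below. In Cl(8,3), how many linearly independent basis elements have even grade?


Even subalgebra dimension = 2^(n-1)
n = 8 + 3 = 11
2^(11 - 1) = 2^10 = 1024
Verification: sum of C(11,k) for even k = 1 + 55 + 330 + 462 + 165 + 11 = 1024
Result = 1024


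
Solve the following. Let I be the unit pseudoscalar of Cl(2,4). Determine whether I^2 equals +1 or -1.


The pseudoscalar I = e1...e_n (product of all n generators) of Cl(p,q) satisfies I^2 = (-1)^(q + n(n-1)/2).
p = 2, q = 4, n = p + q = 6
n(n-1)/2 = 6 * 5 / 2 = 15
Exponent = q + n(n-1)/2 = 4 + 15 = 19
I^2 = (-1)^19 = -1


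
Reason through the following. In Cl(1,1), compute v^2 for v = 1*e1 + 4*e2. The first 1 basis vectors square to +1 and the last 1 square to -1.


v^2 = sum of c_i^2 * e_i^2
Positive signature terms (e_i^2 = +1): 1^2 = 1
Negative signature terms (e_j^2 = -1): 4^2 = 16
v^2 = 1 - 16 = -15


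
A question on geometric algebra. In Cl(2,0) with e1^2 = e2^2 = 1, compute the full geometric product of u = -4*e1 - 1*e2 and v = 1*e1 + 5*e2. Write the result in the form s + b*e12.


Expand: (-4*e1 - 1*e2)(1*e1 + 5*e2)
= (-4)*1*e1e1 + (-4)*5*e1e2 + (-1)*1*e2e1 + (-1)*5*e2e2
Using e1^2 = e2^2 = 1, e2e1 = -e1e2:
Scalar part s = (-4)*1 + (-1)*5 = -4 + (-5) = -9
Bivector part b = (-4)*5 - (-1)*1 = -20 - (-1) = -19
uv = -9 - 19*e12


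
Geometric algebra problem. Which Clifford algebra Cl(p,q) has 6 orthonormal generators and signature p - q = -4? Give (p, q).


We need p + q = 6 and p - q = -4.
Adding: 2p = 6 + (-4) = 2, so p = 1.
Then q = 6 - 1 = 5.
(p, q) = (1, 5)


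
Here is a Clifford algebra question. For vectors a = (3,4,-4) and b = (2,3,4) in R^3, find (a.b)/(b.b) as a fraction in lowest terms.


Projection coefficient = (a . b) / (b . b)
a . b = 3*2 + 4*3 + (-4)*4
= 6 + 12 + (-16) = 2
b . b = 2^2 + 3^2 + 4^2
= 4 + 9 + 16 = 29
Coefficient = 2/29
In lowest terms: 2/29


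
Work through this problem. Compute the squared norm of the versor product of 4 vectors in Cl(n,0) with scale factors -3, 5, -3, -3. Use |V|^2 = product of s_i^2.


Each vector v_i has |v_i|^2 = s_i^2
Squared scales: (-3)^2 = 9, 5^2 = 25, (-3)^2 = 9, (-3)^2 = 9
|V|^2 = 9 * 25 * 9 * 9
= 18225


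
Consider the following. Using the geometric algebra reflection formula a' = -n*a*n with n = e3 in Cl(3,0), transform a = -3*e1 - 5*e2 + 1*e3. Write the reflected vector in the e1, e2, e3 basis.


Reflection formula: a' = -n*a*n, with n = e3 (unit vector, n^2 = 1).
For reflection through hyperplane perp to e3:
The component along e3 flips sign, others stay.
a = (-3, -5, 1)
a' = (-3, -5, -1)
a' = -3*e1 - 5*e2 - 1*e3


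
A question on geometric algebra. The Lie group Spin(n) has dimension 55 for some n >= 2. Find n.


dim Spin(n) = dim so(n) = n(n-1)/2.
Solve n(n-1)/2 = 55, i.e. n^2 - n - 110 = 0.
Discriminant = 1 + 8*55 = 441
n = (1 + sqrt(441))/2 = (1 + 21)/2 = 11
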